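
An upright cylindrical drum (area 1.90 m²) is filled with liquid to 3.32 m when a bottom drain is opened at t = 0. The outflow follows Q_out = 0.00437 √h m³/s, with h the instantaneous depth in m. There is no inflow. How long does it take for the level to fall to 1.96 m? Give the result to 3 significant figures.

367 s

Accumulation of liquid (constant cross-section A): A dh/dt = −0.00437 √h.
Separate and integrate: 2(√h − √h₀) = −(0.00437/A) t.
t = 2A(√h₀ − √h)/0.00437 = 2·1.90·(√3.32 − √1.96)/0.00437
  = 3.8000 × (1.8221 − 1.4000) / 0.00437 = 367.03 s.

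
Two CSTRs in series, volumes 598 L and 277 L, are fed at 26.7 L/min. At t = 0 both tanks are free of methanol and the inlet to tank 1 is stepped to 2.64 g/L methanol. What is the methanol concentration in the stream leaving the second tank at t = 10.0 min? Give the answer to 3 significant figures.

Each tank obeys Vᵢ dCᵢ/dt = Q(Cᵢ₋₁ − Cᵢ), so τᵢ = Vᵢ/Q.
τ₁ = 598/26.7 = 22.397 min; τ₂ = 277/26.7 = 10.375 min.
Tank 1: C₁ = C_in(1 − e^(−t/τ₁)). Tank 2 (τ₁ ≠ τ₂): C₂ = C_in[1 − (τ₁ e^(−t/τ₁) − τ₂ e^(−t/τ₂))/(τ₁ − τ₂)].
At t = 10.0: e^(−t/τ₁) = 0.63987, e^(−t/τ₂) = 0.38140.
C₂ = 2.64·[1 − (22.397·0.63987 − 10.375·0.38140)/(12.022)] = 2.64·0.13709 = 0.36192 g/L.

0.362 g/L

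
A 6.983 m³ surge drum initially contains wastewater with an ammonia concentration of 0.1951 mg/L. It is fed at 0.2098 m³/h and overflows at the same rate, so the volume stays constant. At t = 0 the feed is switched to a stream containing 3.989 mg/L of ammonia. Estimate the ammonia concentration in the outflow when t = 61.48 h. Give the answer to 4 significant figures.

3.391 mg/L

Mass balance on the solute (V constant): V dC/dt = Q(C_in − C).
So dC/dt = (C_in − C)/τ with τ = V/Q = 6.983/0.2098 = 33.2841 h.
Integrating: C(t) = C_in + (C₀ − C_in) e^(−t/τ).
C(61.48) = 3.989 + (0.1951 − 3.989)·e^(−61.48/33.2841) = 3.989 + (-3.79390)·0.157689 = 3.39074 mg/L.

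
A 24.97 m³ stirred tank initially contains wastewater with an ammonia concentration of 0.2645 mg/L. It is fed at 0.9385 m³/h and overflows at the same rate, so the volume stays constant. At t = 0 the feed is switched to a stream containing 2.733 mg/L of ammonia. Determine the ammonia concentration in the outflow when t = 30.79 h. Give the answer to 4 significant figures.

1.957 mg/L

Mass balance on the solute (V constant): V dC/dt = Q(C_in − C).
So dC/dt = (C_in − C)/τ with τ = V/Q = 24.97/0.9385 = 26.6063 h.
C approaches C_in exponentially: C(t) = C_in + (C₀ − C_in) e^(−t/τ).
C(30.79) = 2.733 + (0.2645 − 2.733)·e^(−30.79/26.6063) = 2.733 + (-2.46850)·0.314351 = 1.95702 mg/L.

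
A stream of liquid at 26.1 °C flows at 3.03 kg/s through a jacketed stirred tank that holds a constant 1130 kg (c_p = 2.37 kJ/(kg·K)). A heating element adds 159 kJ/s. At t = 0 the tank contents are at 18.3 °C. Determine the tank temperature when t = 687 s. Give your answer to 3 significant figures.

Energy balance: M c_p dT/dt = ṁ c_p (T_in − T) + 159.
Rearrange: dT/dt = (T_ss − T)/τ with τ = M/ṁ = 372.94 s and T_ss = T_in + Q̇/(ṁ c_p) = 48.241 °C.
This is linear first-order; T(t) = T_ss + (T₀ − T_ss) e^(−t/τ).
T(687) = 48.241 + (-29.941)·e^(−687/372.94) = 48.241 + (-29.941)·0.15848 = 43.496 °C.

43.5 °C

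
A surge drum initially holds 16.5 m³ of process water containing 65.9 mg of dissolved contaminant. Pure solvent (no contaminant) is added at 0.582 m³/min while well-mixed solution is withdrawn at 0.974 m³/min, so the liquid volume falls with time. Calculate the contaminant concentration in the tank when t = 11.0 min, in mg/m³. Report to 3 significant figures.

2.55 mg/m³

Let m(t) be the amount of contaminant. Volume: V(t) = V₀ + (Q_in − Q_out) t = 16.5 − 0.39200 t; V(11.0) = 12.188 m³.
No contaminant enters, so dm/dt = −Q_out · (m/V).
dm/m = −Q_out dt/(V₀ − 0.39200 t); integrating gives ln(m/m₀) = −(Q_out/(Q_in−Q_out)) ln(V/V₀).
m = m₀ (V₀/V)^(Q_out/(Q_in−Q_out)) = 65.9 × (16.5/12.188)^(-2.4847) = 31.047 mg.
C = m/V = 31.047/12.188 = 2.5473 mg/m³.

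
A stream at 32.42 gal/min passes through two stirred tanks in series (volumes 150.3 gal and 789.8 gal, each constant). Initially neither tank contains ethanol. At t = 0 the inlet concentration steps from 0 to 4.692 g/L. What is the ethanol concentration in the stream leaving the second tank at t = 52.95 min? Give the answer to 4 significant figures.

4.033 g/L

Time constants: τᵢ = Vᵢ/Q for each well-mixed tank.
τ₁ = 150.3/32.42 = 4.63603 min; τ₂ = 789.8/32.42 = 24.3615 min.
Tank 1: C₁ = C_in(1 − e^(−t/τ₁)). Tank 2 (τ₁ ≠ τ₂): C₂ = C_in[1 − (τ₁ e^(−t/τ₁) − τ₂ e^(−t/τ₂))/(τ₁ − τ₂)].
At t = 52.95: e^(−t/τ₁) = 1.09583e-05, e^(−t/τ₂) = 0.113777.
C₂ = 4.692·[1 − (4.63603·1.09583e-05 − 24.3615·0.113777)/(-19.7255)] = 4.692·0.859484 = 4.03270 g/L.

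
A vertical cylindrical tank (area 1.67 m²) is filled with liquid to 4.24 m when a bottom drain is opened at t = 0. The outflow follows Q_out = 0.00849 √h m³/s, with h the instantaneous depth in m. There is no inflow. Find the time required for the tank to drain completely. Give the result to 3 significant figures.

810 s

With no inflow, A dh/dt = −0.00849 √h.
This is separable: 2 d(√h)/dt = −0.00849/A, so √h = √h₀ − (0.00849/(2A)) t.
Set h = 0: 2√h₀ = (0.00849/A) t_empty ⇒ t_empty = 2A√h₀/0.00849.
t_empty = 2·1.67·√4.24/0.00849 = 3.3400·2.0591/0.00849 = 810.07 s.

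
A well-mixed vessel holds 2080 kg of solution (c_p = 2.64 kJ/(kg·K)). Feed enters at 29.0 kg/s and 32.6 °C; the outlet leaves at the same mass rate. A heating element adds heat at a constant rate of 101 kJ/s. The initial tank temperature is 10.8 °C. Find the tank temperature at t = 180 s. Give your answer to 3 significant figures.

M c_p dT/dt = ṁ c_p (T_in − T) + Q̇.
τ = M/ṁ = 71.724 s; T_ss = T_in + Q̇/(ṁ c_p) = 32.6 + 101/(29.0·2.64) = 33.919 °C.
T approaches T_ss exponentially: T(t) = T_ss + (T₀ − T_ss) e^(−t/τ).
T(180) = 33.919 + (-23.119)·e^(−180/71.724) = 33.919 + (-23.119)·0.081300 = 32.040 °C.

32.0 °C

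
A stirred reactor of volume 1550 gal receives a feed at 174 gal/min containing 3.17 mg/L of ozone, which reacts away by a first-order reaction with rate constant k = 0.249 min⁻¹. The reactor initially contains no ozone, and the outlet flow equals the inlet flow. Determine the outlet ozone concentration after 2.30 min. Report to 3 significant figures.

Species balance: V dC/dt = Q C_in − Q C − k V C.
dC/dt = (Q/V) C_in − (Q/V + k) C; effective rate a = Q/V + k = 0.11226 + 0.249 = 0.36126 min⁻¹.
C_ss = Q C_in/(Q + kV) = 0.98505 mg/L; C(t) = C_ss + (C₀ − C_ss) e^(−a t).
C(2.30) = 0.98505 + (-0.98505)·e^(−0.36126·2.30) = 0.98505 + (-0.98505)·0.43566 = 0.55590 mg/L.

0.556 mg/L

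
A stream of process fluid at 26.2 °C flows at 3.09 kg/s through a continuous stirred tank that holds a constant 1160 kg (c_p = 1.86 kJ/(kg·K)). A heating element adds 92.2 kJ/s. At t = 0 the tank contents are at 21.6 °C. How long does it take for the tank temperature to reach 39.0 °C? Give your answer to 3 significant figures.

695 s

M c_p dT/dt = ṁ c_p (T_in − T) + Q̇.
τ = M/ṁ = 375.40 s; T_ss = T_in + Q̇/(ṁ c_p) = 42.242 °C.
T(t) = T_ss + (T₀ − T_ss) e^(−t/τ). Set T = 39.0:
e^(−t/τ) = (39.0 − 42.242)/(21.6 − 42.242) = 0.15706
t = −375.40 · ln(0.15706) = 694.92 s.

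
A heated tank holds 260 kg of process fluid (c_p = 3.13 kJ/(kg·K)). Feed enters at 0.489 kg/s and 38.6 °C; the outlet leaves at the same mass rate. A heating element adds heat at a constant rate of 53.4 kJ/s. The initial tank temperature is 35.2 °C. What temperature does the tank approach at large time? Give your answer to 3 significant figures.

73.5 °C

M c_p dT/dt = ṁ c_p (T_in − T) + Q̇.
At steady state dT/dt = 0 ⇒ T_ss = T_in + Q̇/(ṁ c_p) = 38.6 + 53.4/(0.489·3.13) = 73.489 °C.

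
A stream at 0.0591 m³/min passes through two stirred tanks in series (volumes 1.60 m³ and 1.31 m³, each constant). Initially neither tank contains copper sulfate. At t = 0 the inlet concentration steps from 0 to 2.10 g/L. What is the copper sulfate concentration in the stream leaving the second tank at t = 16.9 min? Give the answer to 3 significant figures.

0.319 g/L

Each tank obeys Vᵢ dCᵢ/dt = Q(Cᵢ₋₁ − Cᵢ), so τᵢ = Vᵢ/Q.
τ₁ = 1.60/0.0591 = 27.073 min; τ₂ = 1.31/0.0591 = 22.166 min.
Tank 1: C₁ = C_in(1 − e^(−t/τ₁)). Tank 2 (τ₁ ≠ τ₂): C₂ = C_in[1 − (τ₁ e^(−t/τ₁) − τ₂ e^(−t/τ₂))/(τ₁ − τ₂)].
At t = 16.9: e^(−t/τ₁) = 0.53567, e^(−t/τ₂) = 0.46653.
C₂ = 2.10·[1 − (27.073·0.53567 − 22.166·0.46653)/(4.9069)] = 2.10·0.15202 = 0.31925 g/L.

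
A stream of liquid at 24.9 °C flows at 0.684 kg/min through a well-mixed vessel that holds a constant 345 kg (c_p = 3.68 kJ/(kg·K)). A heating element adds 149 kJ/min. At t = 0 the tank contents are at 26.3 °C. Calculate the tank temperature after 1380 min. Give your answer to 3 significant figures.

80.3 °C

M c_p dT/dt = ṁ c_p (T_in − T) + Q̇.
Rearrange: dT/dt = (T_ss − T)/τ with τ = M/ṁ = 504.39 min and T_ss = T_in + Q̇/(ṁ c_p) = 84.095 °C.
T approaches T_ss exponentially: T(t) = T_ss + (T₀ − T_ss) e^(−t/τ).
T(1380) = 84.095 + (-57.795)·e^(−1380/504.39) = 84.095 + (-57.795)·0.064829 = 80.348 °C.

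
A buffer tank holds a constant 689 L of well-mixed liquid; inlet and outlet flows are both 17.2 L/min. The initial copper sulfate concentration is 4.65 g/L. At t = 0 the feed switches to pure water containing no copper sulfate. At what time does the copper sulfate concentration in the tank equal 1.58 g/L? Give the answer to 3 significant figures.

43.2 min

Species balance: V dC/dt = Q(C_in − C) ⇒ τ = V/Q = 40.058 min.
C(t) = C_in + (C₀ − C_in) e^(−t/τ). Set C = 1.58 and solve for t:
e^(−t/τ) = (C − C_in)/(C₀ − C_in) = (1.58 − 0)/(4.65 − 0) = 0.33978
t = −τ ln(…) = 40.058 × 1.0794 = 43.240 min.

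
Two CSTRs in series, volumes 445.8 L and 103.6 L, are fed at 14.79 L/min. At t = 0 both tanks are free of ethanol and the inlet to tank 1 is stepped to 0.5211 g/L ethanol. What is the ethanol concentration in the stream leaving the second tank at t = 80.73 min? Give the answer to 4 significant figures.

0.4745 g/L

Time constants: τᵢ = Vᵢ/Q for each well-mixed tank.
τ₁ = 445.8/14.79 = 30.1420 min; τ₂ = 103.6/14.79 = 7.00473 min.
Tank 1: C₁ = C_in(1 − e^(−t/τ₁)). Tank 2 (τ₁ ≠ τ₂): C₂ = C_in[1 − (τ₁ e^(−t/τ₁) − τ₂ e^(−t/τ₂))/(τ₁ − τ₂)].
At t = 80.73: e^(−t/τ₁) = 0.0686782, e^(−t/τ₂) = 9.87934e-06.
C₂ = 0.5211·[1 − (30.1420·0.0686782 − 7.00473·9.87934e-06)/(23.1373)] = 0.5211·0.910533 = 0.474479 g/L.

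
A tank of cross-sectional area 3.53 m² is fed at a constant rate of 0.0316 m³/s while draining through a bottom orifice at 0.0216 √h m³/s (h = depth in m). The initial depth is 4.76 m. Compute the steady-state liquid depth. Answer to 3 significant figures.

Unsteady balance on liquid volume: A dh/dt = Q_in − 0.0216 √h. At steady state dh/dt = 0:
Q_in = 0.0216 √h_ss ⇒ √h_ss = 0.0316/0.0216 = 1.4630.
h_ss = 1.4630² = 2.1403 m. (Since h₀ = 4.76 m > h_ss, the level will fall toward this value.)

2.14 m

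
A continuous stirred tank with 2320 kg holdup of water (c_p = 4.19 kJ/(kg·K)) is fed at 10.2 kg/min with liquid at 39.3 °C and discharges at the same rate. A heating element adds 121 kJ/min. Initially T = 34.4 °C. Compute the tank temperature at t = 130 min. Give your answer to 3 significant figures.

37.8 °C

M c_p dT/dt = ṁ c_p (T_in − T) + Q̇.
τ = M/ṁ = 227.45 min; T_ss = T_in + Q̇/(ṁ c_p) = 39.3 + 121/(10.2·4.19) = 42.131 °C.
T approaches T_ss exponentially: T(t) = T_ss + (T₀ − T_ss) e^(−t/τ).
T(130) = 42.131 + (-7.7312)·e^(−130/227.45) = 42.131 + (-7.7312)·0.56465 = 37.766 °C.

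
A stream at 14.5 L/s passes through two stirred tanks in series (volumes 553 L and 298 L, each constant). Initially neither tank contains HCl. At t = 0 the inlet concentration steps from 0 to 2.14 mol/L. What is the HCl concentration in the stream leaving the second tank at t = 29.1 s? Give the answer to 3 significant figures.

0.583 mol/L

Each tank obeys Vᵢ dCᵢ/dt = Q(Cᵢ₋₁ − Cᵢ), so τᵢ = Vᵢ/Q.
τ₁ = 553/14.5 = 38.138 s; τ₂ = 298/14.5 = 20.552 s.
Tank 1: C₁ = C_in(1 − e^(−t/τ₁)). Tank 2 (τ₁ ≠ τ₂): C₂ = C_in[1 − (τ₁ e^(−t/τ₁) − τ₂ e^(−t/τ₂))/(τ₁ − τ₂)].
At t = 29.1: e^(−t/τ₁) = 0.46626, e^(−t/τ₂) = 0.24270.
C₂ = 2.14·[1 − (38.138·0.46626 − 20.552·0.24270)/(17.586)] = 2.14·0.27249 = 0.58312 mol/L.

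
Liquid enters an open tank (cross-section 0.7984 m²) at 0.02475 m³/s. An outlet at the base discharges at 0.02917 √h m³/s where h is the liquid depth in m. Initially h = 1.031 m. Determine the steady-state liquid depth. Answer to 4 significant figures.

Accumulation of liquid (constant cross-section A): A dh/dt = Q_in − 0.02917 √h. At steady state dh/dt = 0:
Q_in = 0.02917 √h_ss ⇒ √h_ss = 0.02475/0.02917 = 0.848474.
h_ss = 0.848474² = 0.719909 m. (Since h₀ = 1.031 m > h_ss, the level will fall toward this value.)

0.7199 m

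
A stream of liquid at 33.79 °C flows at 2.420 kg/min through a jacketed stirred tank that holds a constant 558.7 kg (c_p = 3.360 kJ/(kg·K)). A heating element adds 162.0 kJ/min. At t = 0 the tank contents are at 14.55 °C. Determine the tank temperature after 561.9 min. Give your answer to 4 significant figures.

50.28 °C

M c_p dT/dt = ṁ c_p (T_in − T) + Q̇.
τ = M/ṁ = 230.868 min; T_ss = T_in + Q̇/(ṁ c_p) = 33.79 + 162.0/(2.420·3.360) = 53.7133 °C.
Integrating: T(t) = T_ss + (T₀ − T_ss) e^(−t/τ).
T(561.9) = 53.7133 + (-39.1633)·e^(−561.9/230.868) = 53.7133 + (-39.1633)·0.0876976 = 50.2787 °C.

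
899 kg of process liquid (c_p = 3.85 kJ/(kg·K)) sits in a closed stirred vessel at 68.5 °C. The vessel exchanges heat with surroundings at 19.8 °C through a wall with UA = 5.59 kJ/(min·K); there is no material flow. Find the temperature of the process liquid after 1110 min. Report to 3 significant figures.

27.9 °C

M c_p dT/dt = −UA(T − T_amb).
dT/dt = (T_ss − T)/τ with T_ss = T_amb = 19.800 °C, τ = M c_p/UA = 899·3.85/5.59 = 619.17 min.
Integrating: T(t) = T_ss + (T₀ − T_ss) e^(−t/τ).
T(1110) = 19.800 + (48.700)·0.16651 = 27.909 °C.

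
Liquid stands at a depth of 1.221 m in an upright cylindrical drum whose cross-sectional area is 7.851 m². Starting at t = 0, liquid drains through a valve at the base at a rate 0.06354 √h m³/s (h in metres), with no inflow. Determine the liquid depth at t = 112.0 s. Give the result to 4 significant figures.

Unsteady balance on liquid volume: A dh/dt = −0.06354 √h.
∫ h^(−1/2) dh = −(0.06354/A) ∫ dt, giving 2√h = 2√h₀ − (0.06354/A) t.
√h = √1.221 − 0.06354·112.0/(2·7.851) = 1.10499 − 0.453221 = 0.651767.
h = 0.651767² = 0.424801 m.

0.4248 m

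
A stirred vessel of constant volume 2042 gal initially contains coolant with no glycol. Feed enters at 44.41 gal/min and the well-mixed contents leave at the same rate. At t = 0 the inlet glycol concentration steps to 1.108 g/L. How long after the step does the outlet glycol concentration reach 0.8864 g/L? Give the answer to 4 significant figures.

Species balance: V dC/dt = Q(C_in − C) ⇒ τ = V/Q = 45.9806 min.
C(t) = C_in + (C₀ − C_in) e^(−t/τ). Set C = 0.8864 and solve for t:
e^(−t/τ) = (C − C_in)/(C₀ − C_in) = (0.8864 − 1.108)/(0 − 1.108) = 0.200000
t = −τ ln(…) = 45.9806 × 1.60944 = 74.0030 min.

74.00 min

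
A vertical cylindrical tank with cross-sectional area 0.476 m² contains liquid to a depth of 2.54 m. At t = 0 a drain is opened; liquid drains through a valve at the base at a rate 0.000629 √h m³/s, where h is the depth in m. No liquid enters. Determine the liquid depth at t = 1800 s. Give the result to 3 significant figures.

0.164 m

A dh/dt = −Q_out = −0.000629 √h.
Separate and integrate: 2(√h − √h₀) = −(0.000629/A) t.
√h = √2.54 − 0.000629·1800/(2·0.476) = 1.5937 − 1.1893 = 0.40445.
h = 0.40445² = 0.16358 m.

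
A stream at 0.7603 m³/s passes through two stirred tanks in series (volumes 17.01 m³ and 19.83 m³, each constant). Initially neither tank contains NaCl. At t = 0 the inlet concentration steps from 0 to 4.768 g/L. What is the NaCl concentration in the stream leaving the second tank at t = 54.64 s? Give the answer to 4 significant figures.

Each tank obeys Vᵢ dCᵢ/dt = Q(Cᵢ₋₁ − Cᵢ), so τᵢ = Vᵢ/Q.
τ₁ = 17.01/0.7603 = 22.3727 s; τ₂ = 19.83/0.7603 = 26.0818 s.
Tank 1: C₁ = C_in(1 − e^(−t/τ₁)). Tank 2 (τ₁ ≠ τ₂): C₂ = C_in[1 − (τ₁ e^(−t/τ₁) − τ₂ e^(−t/τ₂))/(τ₁ − τ₂)].
At t = 54.64: e^(−t/τ₁) = 0.0869643, e^(−t/τ₂) = 0.123077.
C₂ = 4.768·[1 − (22.3727·0.0869643 − 26.0818·0.123077)/(-3.70906)] = 4.768·0.659096 = 3.14257 g/L.

3.143 g/L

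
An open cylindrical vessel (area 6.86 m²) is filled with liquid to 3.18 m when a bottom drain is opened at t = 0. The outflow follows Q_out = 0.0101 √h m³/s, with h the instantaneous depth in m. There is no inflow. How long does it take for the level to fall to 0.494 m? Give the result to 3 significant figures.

1470 s

With no inflow, A dh/dt = −0.0101 √h.
This is separable: 2 d(√h)/dt = −0.0101/A, so √h = √h₀ − (0.0101/(2A)) t.
t = 2A(√h₀ − √h)/0.0101 = 2·6.86·(√3.18 − √0.494)/0.0101
  = 13.720 × (1.7833 − 0.70285) / 0.0101 = 1467.6 s.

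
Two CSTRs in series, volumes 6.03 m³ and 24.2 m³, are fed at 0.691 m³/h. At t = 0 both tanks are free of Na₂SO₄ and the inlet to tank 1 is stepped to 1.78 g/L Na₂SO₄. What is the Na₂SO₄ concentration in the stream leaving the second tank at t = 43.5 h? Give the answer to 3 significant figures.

1.10 g/L

Time constants: τᵢ = Vᵢ/Q for each well-mixed tank.
τ₁ = 6.03/0.691 = 8.7265 h; τ₂ = 24.2/0.691 = 35.022 h.
Tank 1: C₁ = C_in(1 − e^(−t/τ₁)). Tank 2 (τ₁ ≠ τ₂): C₂ = C_in[1 − (τ₁ e^(−t/τ₁) − τ₂ e^(−t/τ₂))/(τ₁ − τ₂)].
At t = 43.5: e^(−t/τ₁) = 0.0068410, e^(−t/τ₂) = 0.28878.
C₂ = 1.78·[1 − (8.7265·0.0068410 − 35.022·0.28878)/(-26.295)] = 1.78·0.61765 = 1.0994 g/L.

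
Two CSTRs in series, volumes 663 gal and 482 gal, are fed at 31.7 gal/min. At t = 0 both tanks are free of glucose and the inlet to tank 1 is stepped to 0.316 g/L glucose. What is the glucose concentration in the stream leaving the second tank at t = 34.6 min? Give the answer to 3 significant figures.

Each tank obeys Vᵢ dCᵢ/dt = Q(Cᵢ₋₁ − Cᵢ), so τᵢ = Vᵢ/Q.
τ₁ = 663/31.7 = 20.915 min; τ₂ = 482/31.7 = 15.205 min.
Solving the cascade with C₁(0)=C₂(0)=0 gives C₂(t) = C_in[1 − (τ₁ e^(−t/τ₁) − τ₂ e^(−t/τ₂))/(τ₁ − τ₂)].
At t = 34.6: e^(−t/τ₁) = 0.19122, e^(−t/τ₂) = 0.10274.
C₂ = 0.316·[1 − (20.915·0.19122 − 15.205·0.10274)/(5.7098)] = 0.316·0.57316 = 0.18112 g/L.

0.181 g/L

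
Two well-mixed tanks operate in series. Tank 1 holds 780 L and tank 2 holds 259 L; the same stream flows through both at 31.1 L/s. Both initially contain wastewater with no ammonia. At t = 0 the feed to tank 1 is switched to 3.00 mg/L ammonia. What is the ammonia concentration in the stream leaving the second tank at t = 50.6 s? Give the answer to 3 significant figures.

Species balance on tank i: dCᵢ/dt = (Cᵢ₋₁ − Cᵢ)/τᵢ with τᵢ = Vᵢ/Q.
τ₁ = 780/31.1 = 25.080 s; τ₂ = 259/31.1 = 8.3280 s.
Tank 1: C₁ = C_in(1 − e^(−t/τ₁)). Tank 2 (τ₁ ≠ τ₂): C₂ = C_in[1 − (τ₁ e^(−t/τ₁) − τ₂ e^(−t/τ₂))/(τ₁ − τ₂)].
At t = 50.6: e^(−t/τ₁) = 0.13299, e^(−t/τ₂) = 0.0022976.
C₂ = 3.00·[1 − (25.080·0.13299 − 8.3280·0.0022976)/(16.752)] = 3.00·0.80205 = 2.4061 mg/L.

2.41 mg/L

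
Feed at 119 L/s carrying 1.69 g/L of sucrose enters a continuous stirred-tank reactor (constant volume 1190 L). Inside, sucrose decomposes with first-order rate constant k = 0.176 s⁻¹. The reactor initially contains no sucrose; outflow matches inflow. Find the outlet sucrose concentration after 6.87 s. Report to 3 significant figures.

V dC/dt = Q(C_in − C) − k V C.
dC/dt = (Q/V) C_in − (Q/V + k) C; effective rate a = Q/V + k = 0.10000 + 0.176 = 0.27600 s⁻¹.
C_ss = Q C_in/(Q + kV) = 0.61232 g/L; C(t) = C_ss + (C₀ − C_ss) e^(−a t).
C(6.87) = 0.61232 + (-0.61232)·e^(−0.27600·6.87) = 0.61232 + (-0.61232)·0.15015 = 0.52038 g/L.

0.520 g/L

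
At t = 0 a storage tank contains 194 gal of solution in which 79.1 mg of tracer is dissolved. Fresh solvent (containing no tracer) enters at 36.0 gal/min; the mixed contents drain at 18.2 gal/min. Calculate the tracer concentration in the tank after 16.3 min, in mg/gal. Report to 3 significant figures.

Let m(t) be the amount of tracer. Volume: V(t) = V₀ + (Q_in − Q_out) t = 194 + 17.800 t; V(16.3) = 484.14 gal.
Species balance (pure solvent in): dm/dt = −Q_out · m/V(t).
Separate: dm/m = −Q_out dt/V(t) ⇒ ln(m/m₀) = −(Q_out/(Q_in−Q_out)) ln(V/V₀).
m = m₀ (V₀/V)^(Q_out/(Q_in−Q_out)) = 79.1 × (194/484.14)^(1.0225) = 31.051 mg.
C = m/V = 31.051/484.14 = 0.064137 mg/gal.

0.0641 mg/gal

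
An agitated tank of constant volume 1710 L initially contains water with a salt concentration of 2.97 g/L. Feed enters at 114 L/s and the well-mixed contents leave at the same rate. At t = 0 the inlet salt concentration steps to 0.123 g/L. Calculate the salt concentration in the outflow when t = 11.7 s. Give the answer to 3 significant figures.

1.43 g/L

Transient balance on the dissolved component: V dC/dt = Q(C_in − C).
Rewrite as dC/dt + C/τ = C_in/τ, τ = V/Q = 15.000 s.
Solution: C(t) = C_in + (C₀ − C_in) e^(−t/τ).
C(11.7) = 0.123 + (2.97 − 0.123)·e^(−11.7/15.000) = 0.123 + (2.8470)·0.45841 = 1.4281 g/L.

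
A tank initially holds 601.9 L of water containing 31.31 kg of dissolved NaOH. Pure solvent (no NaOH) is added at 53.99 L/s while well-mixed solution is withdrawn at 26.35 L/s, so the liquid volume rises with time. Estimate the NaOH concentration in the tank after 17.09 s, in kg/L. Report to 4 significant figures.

Total volume: dV/dt = Q_in − Q_out = 27.6400 L/s, so V(t) = 601.9 + 27.6400 t and V(17.09) = 1074.27 L.
Solute balance: dm/dt = 0 − Q_out C = −Q_out m/V(t).
Separate: dm/m = −Q_out dt/V(t) ⇒ ln(m/m₀) = −(Q_out/(Q_in−Q_out)) ln(V/V₀).
m = m₀ (V₀/V)^(Q_out/(Q_in−Q_out)) = 31.31 × (601.9/1074.27)^(0.953329) = 18.0234 kg.
C = m/V = 18.0234/1074.27 = 0.0167774 kg/L.

0.01678 kg/L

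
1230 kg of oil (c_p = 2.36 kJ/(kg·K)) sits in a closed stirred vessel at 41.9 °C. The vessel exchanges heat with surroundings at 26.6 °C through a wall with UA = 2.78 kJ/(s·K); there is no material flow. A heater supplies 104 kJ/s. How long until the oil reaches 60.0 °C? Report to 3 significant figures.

1780 s

M c_p dT/dt = −UA(T − T_amb) + Q̇.
τ = M c_p/UA = 1044.2 s; T_ss = T_amb + Q̇/UA = 26.6 + 104/2.78 = 64.010 °C.
T(t) = T_ss + (T₀ − T_ss)e^(−t/τ); set T = 60.0:
t = −τ ln[(T − T_ss)/(T₀ − T_ss)] = −1044.2 · ln(0.18137) = 1782.6 s.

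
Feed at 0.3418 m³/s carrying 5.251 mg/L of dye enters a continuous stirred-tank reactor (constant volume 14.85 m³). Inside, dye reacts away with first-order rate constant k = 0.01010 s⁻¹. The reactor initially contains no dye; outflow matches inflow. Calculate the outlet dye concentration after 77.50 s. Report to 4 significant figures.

Accumulation = in − out − consumed: V dC/dt = Q C_in − Q C − k V C.
dC/dt = (Q/V) C_in − (Q/V + k) C; effective rate a = Q/V + k = 0.0230168 + 0.01010 = 0.0331168 s⁻¹.
C_ss = Q C_in/(Q + kV) = 3.64955 mg/L; C(t) = C_ss + (C₀ − C_ss) e^(−a t).
C(77.50) = 3.64955 + (-3.64955)·e^(−0.0331168·77.50) = 3.64955 + (-3.64955)·0.0767997 = 3.36926 mg/L.

3.369 mg/L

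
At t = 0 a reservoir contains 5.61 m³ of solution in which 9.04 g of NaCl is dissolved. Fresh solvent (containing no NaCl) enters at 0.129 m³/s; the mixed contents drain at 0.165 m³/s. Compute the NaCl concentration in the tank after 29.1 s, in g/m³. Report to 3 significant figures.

Total volume: dV/dt = Q_in − Q_out = -0.036000 m³/s, so V(t) = 5.61 − 0.036000 t and V(29.1) = 4.5624 m³.
Species balance (pure solvent in): dm/dt = −Q_out · m/V(t).
Separate: dm/m = −Q_out dt/V(t) ⇒ ln(m/m₀) = −(Q_out/(Q_in−Q_out)) ln(V/V₀).
m = m₀ (V₀/V)^(Q_out/(Q_in−Q_out)) = 9.04 × (5.61/4.5624)^(-4.5833) = 3.5053 g.
C = m/V = 3.5053/4.5624 = 0.76830 g/m³.

0.768 g/m³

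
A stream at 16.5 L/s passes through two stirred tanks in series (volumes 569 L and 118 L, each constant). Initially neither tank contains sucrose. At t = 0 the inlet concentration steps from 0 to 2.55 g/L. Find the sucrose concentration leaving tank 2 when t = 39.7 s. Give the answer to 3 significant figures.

1.54 g/L

Time constants: τᵢ = Vᵢ/Q for each well-mixed tank.
τ₁ = 569/16.5 = 34.485 s; τ₂ = 118/16.5 = 7.1515 s.
Tank 1: C₁ = C_in(1 − e^(−t/τ₁)). Tank 2 (τ₁ ≠ τ₂): C₂ = C_in[1 − (τ₁ e^(−t/τ₁) − τ₂ e^(−t/τ₂))/(τ₁ − τ₂)].
At t = 39.7: e^(−t/τ₁) = 0.31625, e^(−t/τ₂) = 0.0038825.
C₂ = 2.55·[1 − (34.485·0.31625 − 7.1515·0.0038825)/(27.333)] = 2.55·0.60203 = 1.5352 g/L.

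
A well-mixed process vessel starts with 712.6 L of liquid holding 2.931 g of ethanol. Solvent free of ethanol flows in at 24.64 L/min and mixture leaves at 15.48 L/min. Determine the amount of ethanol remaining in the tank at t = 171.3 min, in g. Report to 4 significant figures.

0.4101 g

Total volume: dV/dt = Q_in − Q_out = 9.16000 L/min, so V(t) = 712.6 + 9.16000 t and V(171.3) = 2281.71 L.
Species balance (pure solvent in): dm/dt = −Q_out · m/V(t).
Separate: dm/m = −Q_out dt/V(t) ⇒ ln(m/m₀) = −(Q_out/(Q_in−Q_out)) ln(V/V₀).
m = m₀ (V₀/V)^(Q_out/(Q_in−Q_out)) = 2.931 × (712.6/2281.71)^(1.68996) = 0.410098 g.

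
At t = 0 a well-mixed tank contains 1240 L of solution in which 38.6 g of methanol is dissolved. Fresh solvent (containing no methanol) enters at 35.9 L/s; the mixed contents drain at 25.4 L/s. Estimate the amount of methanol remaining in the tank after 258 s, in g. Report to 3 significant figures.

Total volume: dV/dt = Q_in − Q_out = 10.500 L/s, so V(t) = 1240 + 10.500 t and V(258) = 3949.0 L.
Species balance (pure solvent in): dm/dt = −Q_out · m/V(t).
Separate: dm/m = −Q_out dt/V(t) ⇒ ln(m/m₀) = −(Q_out/(Q_in−Q_out)) ln(V/V₀).
m = m₀ (V₀/V)^(Q_out/(Q_in−Q_out)) = 38.6 × (1240/3949.0)^(2.4190) = 2.3423 g.

2.34 g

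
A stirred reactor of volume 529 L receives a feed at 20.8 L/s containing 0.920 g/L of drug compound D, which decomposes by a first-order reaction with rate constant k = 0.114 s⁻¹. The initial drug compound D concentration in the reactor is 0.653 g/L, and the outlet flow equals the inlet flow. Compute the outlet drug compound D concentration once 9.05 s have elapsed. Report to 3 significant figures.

Accumulation = in − out − consumed: V dC/dt = Q C_in − Q C − k V C.
This is linear with rate a = Q/V + k = 0.15332 s⁻¹.
C_ss = Q C_in/(Q + kV) = 0.23594 g/L; C(t) = C_ss + (C₀ − C_ss) e^(−a t).
C(9.05) = 0.23594 + (0.41706)·e^(−0.15332·9.05) = 0.23594 + (0.41706)·0.24969 = 0.34007 g/L.

0.340 g/L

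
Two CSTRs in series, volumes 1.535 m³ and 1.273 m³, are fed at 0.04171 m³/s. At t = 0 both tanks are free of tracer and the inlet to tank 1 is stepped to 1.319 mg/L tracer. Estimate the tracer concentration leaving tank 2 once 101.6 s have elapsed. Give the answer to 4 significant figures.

1.060 mg/L

Each tank obeys Vᵢ dCᵢ/dt = Q(Cᵢ₋₁ − Cᵢ), so τᵢ = Vᵢ/Q.
τ₁ = 1.535/0.04171 = 36.8017 s; τ₂ = 1.273/0.04171 = 30.5203 s.
Solving the cascade with C₁(0)=C₂(0)=0 gives C₂(t) = C_in[1 − (τ₁ e^(−t/τ₁) − τ₂ e^(−t/τ₂))/(τ₁ − τ₂)].
At t = 101.6: e^(−t/τ₁) = 0.0632449, e^(−t/τ₂) = 0.0358312.
C₂ = 1.319·[1 − (36.8017·0.0632449 − 30.5203·0.0358312)/(6.28147)] = 1.319·0.803558 = 1.05989 mg/L.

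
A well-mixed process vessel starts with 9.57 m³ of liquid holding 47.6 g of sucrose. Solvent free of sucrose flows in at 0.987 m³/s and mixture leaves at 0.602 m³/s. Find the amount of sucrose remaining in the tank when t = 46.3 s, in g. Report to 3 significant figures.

Total volume: dV/dt = Q_in − Q_out = 0.38500 m³/s, so V(t) = 9.57 + 0.38500 t and V(46.3) = 27.395 m³.
No sucrose enters, so dm/dt = −Q_out · (m/V).
Separate: dm/m = −Q_out dt/V(t) ⇒ ln(m/m₀) = −(Q_out/(Q_in−Q_out)) ln(V/V₀).
m = m₀ (V₀/V)^(Q_out/(Q_in−Q_out)) = 47.6 × (9.57/27.395)^(1.5636) = 9.1916 g.

9.19 g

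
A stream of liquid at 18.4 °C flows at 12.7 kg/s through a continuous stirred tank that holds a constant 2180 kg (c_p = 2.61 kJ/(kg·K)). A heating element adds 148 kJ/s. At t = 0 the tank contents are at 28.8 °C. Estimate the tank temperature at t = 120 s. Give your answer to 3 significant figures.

Unsteady energy balance on the tank contents: M c_p dT/dt = ṁ c_p (T_in − T) + 148.
τ = M/ṁ = 171.65 s; T_ss = T_in + Q̇/(ṁ c_p) = 18.4 + 148/(12.7·2.61) = 22.865 °C.
Integrating: T(t) = T_ss + (T₀ − T_ss) e^(−t/τ).
T(120) = 22.865 + (5.9350)·e^(−120/171.65) = 22.865 + (5.9350)·0.49704 = 25.815 °C.

25.8 °C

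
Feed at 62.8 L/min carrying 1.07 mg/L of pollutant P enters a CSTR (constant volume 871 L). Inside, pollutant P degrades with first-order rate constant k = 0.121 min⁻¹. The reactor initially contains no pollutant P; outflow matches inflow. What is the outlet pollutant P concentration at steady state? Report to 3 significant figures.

Species balance: V dC/dt = Q C_in − Q C − k V C.
At steady state: 0 = Q C_in − (Q + kV) C_ss, so C_ss = Q C_in/(Q + kV).
C_ss = 62.8·1.07/(62.8 + 0.121·871) = 67.196/168.19 = 0.39952 mg/L.

0.400 mg/L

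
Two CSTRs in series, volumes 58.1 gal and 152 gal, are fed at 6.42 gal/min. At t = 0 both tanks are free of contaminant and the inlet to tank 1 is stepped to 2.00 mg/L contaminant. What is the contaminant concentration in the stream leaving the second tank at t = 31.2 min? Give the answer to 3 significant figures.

1.17 mg/L

Each tank obeys Vᵢ dCᵢ/dt = Q(Cᵢ₋₁ − Cᵢ), so τᵢ = Vᵢ/Q.
τ₁ = 58.1/6.42 = 9.0498 min; τ₂ = 152/6.42 = 23.676 min.
Tank 1: C₁ = C_in(1 − e^(−t/τ₁)). Tank 2 (τ₁ ≠ τ₂): C₂ = C_in[1 − (τ₁ e^(−t/τ₁) − τ₂ e^(−t/τ₂))/(τ₁ − τ₂)].
At t = 31.2: e^(−t/τ₁) = 0.031823, e^(−t/τ₂) = 0.26773.
C₂ = 2.00·[1 − (9.0498·0.031823 − 23.676·0.26773)/(-14.626)] = 2.00·0.58631 = 1.1726 mg/L.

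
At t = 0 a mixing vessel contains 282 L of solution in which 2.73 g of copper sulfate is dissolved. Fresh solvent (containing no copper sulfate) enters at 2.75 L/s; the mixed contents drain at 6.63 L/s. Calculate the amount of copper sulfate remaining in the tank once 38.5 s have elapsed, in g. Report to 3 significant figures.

0.752 g

Let m(t) be the amount of copper sulfate. Volume: V(t) = V₀ + (Q_in − Q_out) t = 282 − 3.8800 t; V(38.5) = 132.62 L.
Species balance (pure solvent in): dm/dt = −Q_out · m/V(t).
Separate: dm/m = −Q_out dt/V(t) ⇒ ln(m/m₀) = −(Q_out/(Q_in−Q_out)) ln(V/V₀).
m = m₀ (V₀/V)^(Q_out/(Q_in−Q_out)) = 2.73 × (282/132.62)^(-1.7088) = 0.75215 g.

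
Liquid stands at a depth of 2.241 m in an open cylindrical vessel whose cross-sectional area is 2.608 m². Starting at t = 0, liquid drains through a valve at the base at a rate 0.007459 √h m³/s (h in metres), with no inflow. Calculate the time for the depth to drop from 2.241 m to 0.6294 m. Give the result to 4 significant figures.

With no inflow, A dh/dt = −0.007459 √h.
This is separable: 2 d(√h)/dt = −0.007459/A, so √h = √h₀ − (0.007459/(2A)) t.
t = 2A(√h₀ − √h)/0.007459 = 2·2.608·(√2.241 − √0.6294)/0.007459
  = 5.21600 × (1.49700 − 0.793347) / 0.007459 = 492.055 s.

492.1 s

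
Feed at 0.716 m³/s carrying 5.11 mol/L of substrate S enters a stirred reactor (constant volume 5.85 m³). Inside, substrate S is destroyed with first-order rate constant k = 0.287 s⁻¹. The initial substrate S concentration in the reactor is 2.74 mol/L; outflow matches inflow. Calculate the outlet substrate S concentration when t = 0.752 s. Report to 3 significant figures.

Species balance: V dC/dt = Q C_in − Q C − k V C.
This is linear with rate a = Q/V + k = 0.40939 s⁻¹.
C_ss = Q C_in/(Q + kV) = 1.5277 mol/L; C(t) = C_ss + (C₀ − C_ss) e^(−a t).
C(0.752) = 1.5277 + (1.2123)·e^(−0.40939·0.752) = 1.5277 + (1.2123)·0.73502 = 2.4188 mol/L.

2.42 mol/L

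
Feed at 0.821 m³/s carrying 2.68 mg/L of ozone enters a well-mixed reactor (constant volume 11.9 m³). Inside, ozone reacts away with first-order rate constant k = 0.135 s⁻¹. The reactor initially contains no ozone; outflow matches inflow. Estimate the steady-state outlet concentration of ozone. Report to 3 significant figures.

0.906 mg/L

Species balance: V dC/dt = Q C_in − Q C − k V C.
At steady state: 0 = Q C_in − (Q + kV) C_ss, so C_ss = Q C_in/(Q + kV).
C_ss = 0.821·2.68/(0.821 + 0.135·11.9) = 2.2003/2.4275 = 0.90640 mg/L.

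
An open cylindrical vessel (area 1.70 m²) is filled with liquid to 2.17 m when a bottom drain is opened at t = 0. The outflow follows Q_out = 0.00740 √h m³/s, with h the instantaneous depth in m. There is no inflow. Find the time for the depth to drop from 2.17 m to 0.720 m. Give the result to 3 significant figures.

Unsteady balance on liquid volume: A dh/dt = −0.00740 √h.
∫ h^(−1/2) dh = −(0.00740/A) ∫ dt, giving 2√h = 2√h₀ − (0.00740/A) t.
t = 2A(√h₀ − √h)/0.00740 = 2·1.70·(√2.17 − √0.720)/0.00740
  = 3.4000 × (1.4731 − 0.84853) / 0.00740 = 286.96 s.

287 s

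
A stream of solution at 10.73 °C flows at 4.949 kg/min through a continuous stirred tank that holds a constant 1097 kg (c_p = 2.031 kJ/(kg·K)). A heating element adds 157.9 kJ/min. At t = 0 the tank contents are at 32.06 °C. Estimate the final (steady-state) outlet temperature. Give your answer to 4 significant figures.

M c_p dT/dt = ṁ c_p (T_in − T) + Q̇.
At steady state dT/dt = 0 ⇒ T_ss = T_in + Q̇/(ṁ c_p) = 10.73 + 157.9/(4.949·2.031) = 26.4392 °C.

26.44 °C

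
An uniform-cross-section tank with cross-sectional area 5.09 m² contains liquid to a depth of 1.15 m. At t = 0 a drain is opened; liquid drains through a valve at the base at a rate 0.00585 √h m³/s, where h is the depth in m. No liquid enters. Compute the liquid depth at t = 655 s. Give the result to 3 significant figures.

0.484 m

With no inflow, A dh/dt = −0.00585 √h.
Separate and integrate: 2(√h − √h₀) = −(0.00585/A) t.
√h = √1.15 − 0.00585·655/(2·5.09) = 1.0724 − 0.37640 = 0.69598.
h = 0.69598² = 0.48439 m.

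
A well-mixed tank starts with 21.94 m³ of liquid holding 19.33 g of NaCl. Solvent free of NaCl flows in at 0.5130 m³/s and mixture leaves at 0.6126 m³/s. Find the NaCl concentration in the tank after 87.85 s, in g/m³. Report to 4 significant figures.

0.06409 g/m³

Let m(t) be the amount of NaCl. Volume: V(t) = V₀ + (Q_in − Q_out) t = 21.94 − 0.0996000 t; V(87.85) = 13.1901 m³.
Species balance (pure solvent in): dm/dt = −Q_out · m/V(t).
Separate: dm/m = −Q_out dt/V(t) ⇒ ln(m/m₀) = −(Q_out/(Q_in−Q_out)) ln(V/V₀).
m = m₀ (V₀/V)^(Q_out/(Q_in−Q_out)) = 19.33 × (21.94/13.1901)^(-6.15060) = 0.845332 g.
C = m/V = 0.845332/13.1901 = 0.0640882 g/m³.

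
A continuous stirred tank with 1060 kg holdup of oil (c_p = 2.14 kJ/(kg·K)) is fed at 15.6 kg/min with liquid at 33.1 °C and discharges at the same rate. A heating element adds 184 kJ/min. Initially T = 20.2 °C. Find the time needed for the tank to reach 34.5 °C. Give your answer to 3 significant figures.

M c_p dT/dt = ṁ c_p (T_in − T) + Q̇.
τ = M/ṁ = 67.949 min; T_ss = T_in + Q̇/(ṁ c_p) = 38.612 °C.
T(t) = T_ss + (T₀ − T_ss) e^(−t/τ). Set T = 34.5:
e^(−t/τ) = (34.5 − 38.612)/(20.2 − 38.612) = 0.22332
t = −67.949 · ln(0.22332) = 101.87 min.

102 min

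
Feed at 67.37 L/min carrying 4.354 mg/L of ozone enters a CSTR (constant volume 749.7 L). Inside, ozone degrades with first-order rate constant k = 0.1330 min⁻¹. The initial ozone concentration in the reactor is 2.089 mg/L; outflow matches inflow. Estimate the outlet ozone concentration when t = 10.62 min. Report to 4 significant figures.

Accumulation = in − out − consumed: V dC/dt = Q C_in − Q C − k V C.
dC/dt = (Q/V) C_in − (Q/V + k) C; effective rate a = Q/V + k = 0.0898626 + 0.1330 = 0.222863 min⁻¹.
C_ss = Q C_in/(Q + kV) = 1.75562 mg/L; C(t) = C_ss + (C₀ − C_ss) e^(−a t).
C(10.62) = 1.75562 + (0.333381)·e^(−0.222863·10.62) = 1.75562 + (0.333381)·0.0937803 = 1.78688 mg/L.

1.787 mg/L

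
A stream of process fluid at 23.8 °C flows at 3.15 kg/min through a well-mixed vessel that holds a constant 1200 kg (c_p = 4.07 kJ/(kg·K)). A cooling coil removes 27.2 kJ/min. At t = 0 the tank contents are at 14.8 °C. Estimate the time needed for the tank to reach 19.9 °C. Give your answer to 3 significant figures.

515 min

M c_p dT/dt = ṁ c_p (T_in − T) − Q̇.
τ = M/ṁ = 380.95 min; T_ss = T_in − Q̇/(ṁ c_p) = 21.678 °C.
T(t) = T_ss + (T₀ − T_ss) e^(−t/τ). Set T = 19.9:
e^(−t/τ) = (19.9 − 21.678)/(14.8 − 21.678) = 0.25855
t = −380.95 · ln(0.25855) = 515.30 min.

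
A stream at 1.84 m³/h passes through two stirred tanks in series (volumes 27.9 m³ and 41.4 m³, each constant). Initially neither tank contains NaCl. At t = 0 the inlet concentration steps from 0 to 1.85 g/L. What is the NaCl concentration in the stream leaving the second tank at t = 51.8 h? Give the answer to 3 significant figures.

Time constants: τᵢ = Vᵢ/Q for each well-mixed tank.
τ₁ = 27.9/1.84 = 15.163 h; τ₂ = 41.4/1.84 = 22.500 h.
Tank 1: C₁ = C_in(1 − e^(−t/τ₁)). Tank 2 (τ₁ ≠ τ₂): C₂ = C_in[1 − (τ₁ e^(−t/τ₁) − τ₂ e^(−t/τ₂))/(τ₁ − τ₂)].
At t = 51.8: e^(−t/τ₁) = 0.032837, e^(−t/τ₂) = 0.10004.
C₂ = 1.85·[1 − (15.163·0.032837 − 22.500·0.10004)/(-7.3370)] = 1.85·0.76109 = 1.4080 g/L.

1.41 g/L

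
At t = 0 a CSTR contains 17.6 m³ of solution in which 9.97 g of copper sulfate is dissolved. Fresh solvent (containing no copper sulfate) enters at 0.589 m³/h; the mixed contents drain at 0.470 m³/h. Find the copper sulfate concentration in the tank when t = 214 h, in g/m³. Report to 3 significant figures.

0.00676 g/m³

Let m(t) be the amount of copper sulfate. Volume: V(t) = V₀ + (Q_in − Q_out) t = 17.6 + 0.11900 t; V(214) = 43.066 m³.
Solute balance: dm/dt = 0 − Q_out C = −Q_out m/V(t).
dm/m = −Q_out dt/(V₀ + 0.11900 t); integrating gives ln(m/m₀) = −(Q_out/(Q_in−Q_out)) ln(V/V₀).
m = m₀ (V₀/V)^(Q_out/(Q_in−Q_out)) = 9.97 × (17.6/43.066)^(3.9496) = 0.29094 g.
C = m/V = 0.29094/43.066 = 0.0067557 g/m³.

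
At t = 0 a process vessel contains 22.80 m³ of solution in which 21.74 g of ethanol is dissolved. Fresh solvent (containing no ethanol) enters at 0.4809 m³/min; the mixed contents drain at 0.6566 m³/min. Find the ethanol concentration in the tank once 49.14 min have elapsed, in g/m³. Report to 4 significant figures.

0.2592 g/m³

Total volume: dV/dt = Q_in − Q_out = -0.175700 m³/min, so V(t) = 22.80 − 0.175700 t and V(49.14) = 14.1661 m³.
No ethanol enters, so dm/dt = −Q_out · (m/V).
Separate: dm/m = −Q_out dt/V(t) ⇒ ln(m/m₀) = −(Q_out/(Q_in−Q_out)) ln(V/V₀).
m = m₀ (V₀/V)^(Q_out/(Q_in−Q_out)) = 21.74 × (22.80/14.1661)^(-3.73705) = 3.67171 g.
C = m/V = 3.67171/14.1661 = 0.259190 g/m³.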